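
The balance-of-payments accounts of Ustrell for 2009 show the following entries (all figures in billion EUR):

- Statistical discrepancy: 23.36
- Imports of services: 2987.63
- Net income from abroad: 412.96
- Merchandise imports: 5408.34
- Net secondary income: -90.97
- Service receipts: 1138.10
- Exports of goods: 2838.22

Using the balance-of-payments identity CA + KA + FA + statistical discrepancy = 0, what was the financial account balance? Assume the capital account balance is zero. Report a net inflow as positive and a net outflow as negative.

Goods balance = 2838.22 - 5408.34 = -2570.12
Services balance = 1138.10 - 2987.63 = -1849.53
Trade balance (goods + services) = -2570.12 + (-1849.53) = -4419.65
Net primary income = 412.96
Net secondary income = -90.97
Current account = -4419.65 + 412.96 + (-90.97) = -4097.66
Financial account = -(-4097.66 + 23.36) = 4074.30

4074.30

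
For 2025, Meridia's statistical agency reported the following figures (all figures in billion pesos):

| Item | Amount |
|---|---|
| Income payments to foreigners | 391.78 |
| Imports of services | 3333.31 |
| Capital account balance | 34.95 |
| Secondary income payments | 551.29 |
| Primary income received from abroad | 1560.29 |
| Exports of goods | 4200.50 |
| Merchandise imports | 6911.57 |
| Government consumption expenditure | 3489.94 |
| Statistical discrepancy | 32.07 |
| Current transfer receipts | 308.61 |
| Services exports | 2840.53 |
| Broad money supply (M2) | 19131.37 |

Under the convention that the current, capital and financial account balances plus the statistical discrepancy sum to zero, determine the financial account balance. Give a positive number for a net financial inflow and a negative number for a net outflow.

Goods balance = 4200.50 - 6911.57 = -2711.07
Services balance = 2840.53 - 3333.31 = -492.78
Trade balance (goods + services) = -2711.07 + (-492.78) = -3203.85
Net primary income = 1560.29 - 391.78 = 1168.51
Net secondary income = 308.61 - 551.29 = -242.68
Current account = -3203.85 + 1168.51 + (-242.68) = -2278.02
Financial account = -(-2278.02 + 34.95 + 32.07) = 2211.00

2211.00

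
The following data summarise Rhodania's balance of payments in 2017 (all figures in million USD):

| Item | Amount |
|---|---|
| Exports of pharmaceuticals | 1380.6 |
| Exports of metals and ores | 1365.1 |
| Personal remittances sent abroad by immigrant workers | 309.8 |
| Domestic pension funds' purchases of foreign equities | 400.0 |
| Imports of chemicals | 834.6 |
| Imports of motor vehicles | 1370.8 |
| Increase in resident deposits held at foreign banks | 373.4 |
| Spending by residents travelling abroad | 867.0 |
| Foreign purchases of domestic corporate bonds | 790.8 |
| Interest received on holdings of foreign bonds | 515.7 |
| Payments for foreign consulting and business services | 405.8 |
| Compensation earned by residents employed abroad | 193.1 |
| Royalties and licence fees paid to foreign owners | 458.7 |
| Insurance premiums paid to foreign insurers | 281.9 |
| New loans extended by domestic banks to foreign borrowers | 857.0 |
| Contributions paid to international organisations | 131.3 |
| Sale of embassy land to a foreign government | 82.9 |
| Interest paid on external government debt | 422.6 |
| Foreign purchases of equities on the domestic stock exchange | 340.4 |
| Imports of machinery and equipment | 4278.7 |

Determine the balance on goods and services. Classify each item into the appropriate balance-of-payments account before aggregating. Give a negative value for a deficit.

-5751.8

Goods: -4278.7 + 1380.6 - 834.6 + 1365.1 - 1370.8 = -3738.4
Services: -458.7 - 405.8 - 281.9 - 867.0 = -2013.4
Trade balance = -3738.4 + (-2013.4) = -5751.8
(Excluded from the trade balance — secondary income: personal remittances sent abroad by immigrant workers 309.8, contributions paid to international organisations 131.3; financial account: domestic pension funds' purchases of foreign equities 400.0, increase in resident deposits held at foreign banks 373.4, foreign purchases of domestic corporate bonds 790.8, new loans extended by domestic banks to foreign borrowers 857.0, foreign purchases of equities on the domestic stock exchange 340.4; primary income: interest received on holdings of foreign bonds 515.7, compensation earned by residents employed abroad 193.1, interest paid on external government debt 422.6; capital account: sale of embassy land to a foreign government 82.9.)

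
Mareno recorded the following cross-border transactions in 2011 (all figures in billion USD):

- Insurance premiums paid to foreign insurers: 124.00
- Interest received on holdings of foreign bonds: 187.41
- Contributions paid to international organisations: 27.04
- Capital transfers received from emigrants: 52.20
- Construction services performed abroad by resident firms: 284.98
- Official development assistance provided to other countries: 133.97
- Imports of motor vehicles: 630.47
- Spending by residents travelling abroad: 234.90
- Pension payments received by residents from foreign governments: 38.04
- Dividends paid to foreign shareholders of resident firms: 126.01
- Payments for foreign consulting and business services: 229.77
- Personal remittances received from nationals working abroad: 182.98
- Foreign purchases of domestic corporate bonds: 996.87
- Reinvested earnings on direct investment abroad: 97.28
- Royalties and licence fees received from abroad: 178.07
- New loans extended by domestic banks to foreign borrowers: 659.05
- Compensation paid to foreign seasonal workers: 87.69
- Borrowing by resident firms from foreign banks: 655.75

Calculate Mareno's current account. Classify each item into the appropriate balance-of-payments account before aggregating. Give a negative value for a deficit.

-625.09

Goods: -630.47
Services: -234.90 + 178.07 - 229.77 + 284.98 - 124.00 = -125.62
Primary income: -87.69 + 97.28 + 187.41 - 126.01 = 70.99
Secondary income: -133.97 + 182.98 + 38.04 - 27.04 = 60.01
Current account = (-630.47) + (-125.62) + 70.99 + 60.01 = -625.09
(Excluded from the current account — capital account: capital transfers received from emigrants 52.20; financial account: foreign purchases of domestic corporate bonds 996.87, new loans extended by domestic banks to foreign borrowers 659.05, borrowing by resident firms from foreign banks 655.75.)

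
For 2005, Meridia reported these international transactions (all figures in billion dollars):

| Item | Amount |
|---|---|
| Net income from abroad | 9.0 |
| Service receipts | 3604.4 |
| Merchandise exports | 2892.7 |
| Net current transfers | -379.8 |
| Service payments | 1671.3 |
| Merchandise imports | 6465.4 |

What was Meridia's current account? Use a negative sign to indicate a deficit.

Goods balance = 2892.7 - 6465.4 = -3572.7
Services balance = 3604.4 - 1671.3 = 1933.1
Trade balance (goods + services) = -3572.7 + 1933.1 = -1639.6
Net primary income = 9.0
Net secondary income = -379.8
Current account = -1639.6 + 9.0 + (-379.8) = -2010.4

-2010.4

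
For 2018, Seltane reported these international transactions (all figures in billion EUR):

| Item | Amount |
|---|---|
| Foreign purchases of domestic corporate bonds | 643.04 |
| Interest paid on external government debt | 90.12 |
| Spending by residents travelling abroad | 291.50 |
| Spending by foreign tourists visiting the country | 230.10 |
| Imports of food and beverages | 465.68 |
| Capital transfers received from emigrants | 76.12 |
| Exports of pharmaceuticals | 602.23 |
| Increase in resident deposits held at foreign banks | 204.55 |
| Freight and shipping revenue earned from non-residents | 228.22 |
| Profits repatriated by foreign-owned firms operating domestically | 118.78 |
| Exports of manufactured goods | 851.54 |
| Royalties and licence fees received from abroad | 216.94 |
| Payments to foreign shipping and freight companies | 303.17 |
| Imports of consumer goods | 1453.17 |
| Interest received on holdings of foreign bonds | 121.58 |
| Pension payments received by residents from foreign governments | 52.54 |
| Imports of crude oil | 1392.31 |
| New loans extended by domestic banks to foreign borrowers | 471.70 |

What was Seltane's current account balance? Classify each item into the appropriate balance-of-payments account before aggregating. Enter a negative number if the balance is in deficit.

Goods: -1392.31 + 602.23 + 851.54 - 465.68 - 1453.17 = -1857.39
Services: 216.94 - 291.50 + 228.22 + 230.10 - 303.17 = 80.59
Primary income: -118.78 + 121.58 - 90.12 = -87.32
Secondary income: 52.54
Current account = (-1857.39) + 80.59 + (-87.32) + 52.54 = -1811.58
(Excluded from the current account — financial account: foreign purchases of domestic corporate bonds 643.04, increase in resident deposits held at foreign banks 204.55, new loans extended by domestic banks to foreign borrowers 471.70; capital account: capital transfers received from emigrants 76.12.)

-1811.58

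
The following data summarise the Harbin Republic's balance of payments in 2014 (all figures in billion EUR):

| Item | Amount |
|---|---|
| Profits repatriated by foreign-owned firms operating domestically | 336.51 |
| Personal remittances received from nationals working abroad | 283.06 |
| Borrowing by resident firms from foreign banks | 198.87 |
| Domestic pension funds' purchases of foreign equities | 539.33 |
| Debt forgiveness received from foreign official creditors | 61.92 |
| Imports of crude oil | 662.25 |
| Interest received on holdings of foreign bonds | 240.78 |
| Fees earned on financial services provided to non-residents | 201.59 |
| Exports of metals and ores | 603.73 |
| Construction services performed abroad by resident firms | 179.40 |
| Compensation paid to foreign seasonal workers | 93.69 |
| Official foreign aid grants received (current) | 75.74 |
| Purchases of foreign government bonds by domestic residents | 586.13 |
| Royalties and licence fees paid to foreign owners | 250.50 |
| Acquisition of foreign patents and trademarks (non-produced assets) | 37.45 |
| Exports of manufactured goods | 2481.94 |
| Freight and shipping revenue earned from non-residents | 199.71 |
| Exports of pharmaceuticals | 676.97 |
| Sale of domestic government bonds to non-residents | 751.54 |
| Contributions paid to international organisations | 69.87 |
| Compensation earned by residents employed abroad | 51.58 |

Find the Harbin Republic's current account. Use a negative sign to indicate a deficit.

Goods: 603.73 + 2481.94 - 662.25 + 676.97 = 3100.39
Services: 199.71 - 250.50 + 179.40 + 201.59 = 330.20
Primary income: -336.51 + 240.78 - 93.69 + 51.58 = -137.84
Secondary income: 75.74 + 283.06 - 69.87 = 288.93
Current account = 3100.39 + 330.20 + (-137.84) + 288.93 = 3581.68
(Excluded from the current account — financial account: borrowing by resident firms from foreign banks 198.87, domestic pension funds' purchases of foreign equities 539.33, purchases of foreign government bonds by domestic residents 586.13, sale of domestic government bonds to non-residents 751.54; capital account: debt forgiveness received from foreign official creditors 61.92, acquisition of foreign patents and trademarks (non-produced assets) 37.45.)

3581.68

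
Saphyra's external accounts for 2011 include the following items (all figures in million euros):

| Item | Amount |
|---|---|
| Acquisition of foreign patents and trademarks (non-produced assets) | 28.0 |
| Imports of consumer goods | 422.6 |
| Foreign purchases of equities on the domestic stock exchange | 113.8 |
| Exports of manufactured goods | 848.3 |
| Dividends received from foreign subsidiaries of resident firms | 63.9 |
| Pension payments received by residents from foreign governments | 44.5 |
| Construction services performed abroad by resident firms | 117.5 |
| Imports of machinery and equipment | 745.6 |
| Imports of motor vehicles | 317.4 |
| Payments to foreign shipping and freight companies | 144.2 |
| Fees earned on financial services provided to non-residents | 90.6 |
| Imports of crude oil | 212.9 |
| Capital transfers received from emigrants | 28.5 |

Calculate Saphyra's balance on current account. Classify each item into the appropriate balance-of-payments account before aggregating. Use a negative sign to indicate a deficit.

Goods: -422.6 - 317.4 + 848.3 - 745.6 - 212.9 = -850.2
Services: 90.6 - 144.2 + 117.5 = 63.9
Primary income: 63.9
Secondary income: 44.5
Current account = (-850.2) + 63.9 + 63.9 + 44.5 = -677.9
(Excluded from the current account — capital account: acquisition of foreign patents and trademarks (non-produced assets) 28.0, capital transfers received from emigrants 28.5; financial account: foreign purchases of equities on the domestic stock exchange 113.8.)

-677.9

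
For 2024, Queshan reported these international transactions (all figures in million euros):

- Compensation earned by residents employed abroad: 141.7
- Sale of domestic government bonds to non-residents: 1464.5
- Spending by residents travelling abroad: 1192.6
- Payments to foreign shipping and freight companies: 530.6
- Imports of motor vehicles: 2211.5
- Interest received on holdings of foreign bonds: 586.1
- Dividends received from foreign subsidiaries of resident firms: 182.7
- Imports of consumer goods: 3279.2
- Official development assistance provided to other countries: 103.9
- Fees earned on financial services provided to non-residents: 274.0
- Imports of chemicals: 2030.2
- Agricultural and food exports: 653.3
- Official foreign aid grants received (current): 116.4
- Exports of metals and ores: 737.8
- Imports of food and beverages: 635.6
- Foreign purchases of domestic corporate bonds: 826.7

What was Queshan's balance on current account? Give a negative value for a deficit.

-7291.6

Goods: -2211.5 - 635.6 + 737.8 + 653.3 - 3279.2 - 2030.2 = -6765.4
Services: 274.0 - 530.6 - 1192.6 = -1449.2
Primary income: 141.7 + 182.7 + 586.1 = 910.5
Secondary income: 116.4 - 103.9 = 12.5
Current account = (-6765.4) + (-1449.2) + 910.5 + 12.5 = -7291.6
(Excluded from the current account — financial account: sale of domestic government bonds to non-residents 1464.5, foreign purchases of domestic corporate bonds 826.7.)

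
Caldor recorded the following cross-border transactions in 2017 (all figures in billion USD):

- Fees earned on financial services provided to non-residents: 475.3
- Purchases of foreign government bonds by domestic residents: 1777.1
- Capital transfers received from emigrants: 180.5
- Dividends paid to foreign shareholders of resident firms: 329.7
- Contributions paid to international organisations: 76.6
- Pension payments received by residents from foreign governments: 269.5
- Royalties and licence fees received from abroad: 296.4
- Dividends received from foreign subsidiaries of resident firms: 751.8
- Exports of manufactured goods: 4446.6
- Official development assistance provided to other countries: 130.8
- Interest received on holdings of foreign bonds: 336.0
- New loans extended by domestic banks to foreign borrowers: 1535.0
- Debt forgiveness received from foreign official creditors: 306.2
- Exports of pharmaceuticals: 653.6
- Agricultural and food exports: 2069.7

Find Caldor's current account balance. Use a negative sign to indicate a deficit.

8761.8

Goods: 2069.7 + 653.6 + 4446.6 = 7169.9
Services: 296.4 + 475.3 = 771.7
Primary income: 336.0 - 329.7 + 751.8 = 758.1
Secondary income: 269.5 - 76.6 - 130.8 = 62.1
Current account = 7169.9 + 771.7 + 758.1 + 62.1 = 8761.8
(Excluded from the current account — financial account: purchases of foreign government bonds by domestic residents 1777.1, new loans extended by domestic banks to foreign borrowers 1535.0; capital account: capital transfers received from emigrants 180.5, debt forgiveness received from foreign official creditors 306.2.)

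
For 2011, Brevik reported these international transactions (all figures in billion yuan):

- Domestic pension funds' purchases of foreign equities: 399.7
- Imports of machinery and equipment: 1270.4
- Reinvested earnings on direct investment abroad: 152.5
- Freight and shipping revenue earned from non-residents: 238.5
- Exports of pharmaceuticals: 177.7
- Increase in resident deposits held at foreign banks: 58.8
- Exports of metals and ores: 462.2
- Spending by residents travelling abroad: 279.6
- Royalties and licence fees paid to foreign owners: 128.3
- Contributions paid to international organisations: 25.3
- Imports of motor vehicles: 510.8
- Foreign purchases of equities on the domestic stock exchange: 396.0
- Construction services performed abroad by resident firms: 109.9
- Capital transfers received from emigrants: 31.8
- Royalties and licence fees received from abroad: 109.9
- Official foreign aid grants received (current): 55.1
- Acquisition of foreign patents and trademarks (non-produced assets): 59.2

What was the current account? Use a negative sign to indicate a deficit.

Goods: -1270.4 + 462.2 + 177.7 - 510.8 = -1141.3
Services: 109.9 + 109.9 - 279.6 - 128.3 + 238.5 = 50.4
Primary income: 152.5
Secondary income: 55.1 - 25.3 = 29.8
Current account = (-1141.3) + 50.4 + 152.5 + 29.8 = -908.6
(Excluded from the current account — financial account: domestic pension funds' purchases of foreign equities 399.7, increase in resident deposits held at foreign banks 58.8, foreign purchases of equities on the domestic stock exchange 396.0; capital account: capital transfers received from emigrants 31.8, acquisition of foreign patents and trademarks (non-produced assets) 59.2.)

-908.6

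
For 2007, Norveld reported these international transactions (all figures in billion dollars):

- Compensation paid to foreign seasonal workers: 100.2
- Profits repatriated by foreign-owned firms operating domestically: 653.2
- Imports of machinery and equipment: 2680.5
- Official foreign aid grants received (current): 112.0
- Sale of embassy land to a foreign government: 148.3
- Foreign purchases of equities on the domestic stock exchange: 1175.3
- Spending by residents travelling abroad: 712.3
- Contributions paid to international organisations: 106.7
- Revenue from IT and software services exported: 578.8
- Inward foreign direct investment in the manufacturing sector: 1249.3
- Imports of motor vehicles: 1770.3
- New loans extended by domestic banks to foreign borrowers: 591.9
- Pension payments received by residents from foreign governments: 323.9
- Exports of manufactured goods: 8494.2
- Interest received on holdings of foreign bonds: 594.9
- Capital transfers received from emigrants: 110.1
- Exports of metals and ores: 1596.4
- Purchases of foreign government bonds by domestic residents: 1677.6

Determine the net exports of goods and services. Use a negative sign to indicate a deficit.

Goods: 1596.4 - 1770.3 - 2680.5 + 8494.2 = 5639.8
Services: -712.3 + 578.8 = -133.5
Trade balance = 5639.8 + (-133.5) = 5506.3
(Excluded from the trade balance — primary income: compensation paid to foreign seasonal workers 100.2, profits repatriated by foreign-owned firms operating domestically 653.2, interest received on holdings of foreign bonds 594.9; secondary income: official foreign aid grants received (current) 112.0, contributions paid to international organisations 106.7, pension payments received by residents from foreign governments 323.9; capital account: sale of embassy land to a foreign government 148.3, capital transfers received from emigrants 110.1; financial account: foreign purchases of equities on the domestic stock exchange 1175.3, inward foreign direct investment in the manufacturing sector 1249.3, new loans extended by domestic banks to foreign borrowers 591.9, purchases of foreign government bonds by domestic residents 1677.6.)

5506.3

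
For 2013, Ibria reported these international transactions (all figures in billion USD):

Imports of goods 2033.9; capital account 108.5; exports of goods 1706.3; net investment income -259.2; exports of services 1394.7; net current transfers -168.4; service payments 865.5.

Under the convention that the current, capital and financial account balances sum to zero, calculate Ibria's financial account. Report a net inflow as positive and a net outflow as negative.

117.5

Goods balance = 1706.3 - 2033.9 = -327.6
Services balance = 1394.7 - 865.5 = 529.2
Trade balance (goods + services) = -327.6 + 529.2 = 201.6
Net primary income = -259.2
Net secondary income = -168.4
Current account = 201.6 + (-259.2) + (-168.4) = -226.0
Financial account = -(-226.0 + 108.5) = 117.5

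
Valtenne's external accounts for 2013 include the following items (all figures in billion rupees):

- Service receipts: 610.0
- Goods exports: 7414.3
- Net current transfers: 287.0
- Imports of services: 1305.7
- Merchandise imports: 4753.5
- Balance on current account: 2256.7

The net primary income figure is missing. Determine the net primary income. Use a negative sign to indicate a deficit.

4.6

Current account = goods balance + services balance + net primary income + net secondary income
Sum of the known components = 2252.1
Net primary income = CA - (known components) = 2256.7 - 2252.1 = 4.6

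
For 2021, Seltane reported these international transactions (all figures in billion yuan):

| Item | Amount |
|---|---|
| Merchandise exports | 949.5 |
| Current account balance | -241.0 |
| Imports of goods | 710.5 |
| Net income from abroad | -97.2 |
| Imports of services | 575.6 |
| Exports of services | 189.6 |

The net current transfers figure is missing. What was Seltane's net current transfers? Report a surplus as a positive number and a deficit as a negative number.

Current account = goods balance + services balance + net primary income + net secondary income
Sum of the known components = -244.2
Net current transfers = CA - (known components) = -241.0 - (-244.2) = 3.2

3.2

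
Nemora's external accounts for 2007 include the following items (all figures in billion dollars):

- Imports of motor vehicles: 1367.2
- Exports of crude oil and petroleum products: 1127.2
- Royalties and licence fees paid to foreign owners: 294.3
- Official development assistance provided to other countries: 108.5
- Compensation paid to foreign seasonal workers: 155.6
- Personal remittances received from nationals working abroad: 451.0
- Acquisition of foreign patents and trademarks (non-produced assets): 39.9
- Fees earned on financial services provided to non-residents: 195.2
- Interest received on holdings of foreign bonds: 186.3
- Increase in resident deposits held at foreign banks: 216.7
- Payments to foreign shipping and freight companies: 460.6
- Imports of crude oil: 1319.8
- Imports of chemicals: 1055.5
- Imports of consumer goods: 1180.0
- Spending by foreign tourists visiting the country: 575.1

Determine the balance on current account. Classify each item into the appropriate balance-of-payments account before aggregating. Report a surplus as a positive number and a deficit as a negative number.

-3406.7

Goods: -1055.5 - 1319.8 - 1180.0 + 1127.2 - 1367.2 = -3795.3
Services: -294.3 + 575.1 - 460.6 + 195.2 = 15.4
Primary income: 186.3 - 155.6 = 30.7
Secondary income: 451.0 - 108.5 = 342.5
Current account = (-3795.3) + 15.4 + 30.7 + 342.5 = -3406.7
(Excluded from the current account — capital account: acquisition of foreign patents and trademarks (non-produced assets) 39.9; financial account: increase in resident deposits held at foreign banks 216.7.)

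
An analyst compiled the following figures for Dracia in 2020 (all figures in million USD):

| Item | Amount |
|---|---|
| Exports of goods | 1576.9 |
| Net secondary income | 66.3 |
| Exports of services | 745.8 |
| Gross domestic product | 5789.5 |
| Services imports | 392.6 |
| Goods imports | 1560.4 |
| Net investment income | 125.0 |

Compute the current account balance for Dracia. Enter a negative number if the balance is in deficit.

Goods balance = 1576.9 - 1560.4 = 16.5
Services balance = 745.8 - 392.6 = 353.2
Trade balance (goods + services) = 16.5 + 353.2 = 369.7
Net primary income = 125.0
Net secondary income = 66.3
Current account = 369.7 + 125.0 + 66.3 = 561.0

561.0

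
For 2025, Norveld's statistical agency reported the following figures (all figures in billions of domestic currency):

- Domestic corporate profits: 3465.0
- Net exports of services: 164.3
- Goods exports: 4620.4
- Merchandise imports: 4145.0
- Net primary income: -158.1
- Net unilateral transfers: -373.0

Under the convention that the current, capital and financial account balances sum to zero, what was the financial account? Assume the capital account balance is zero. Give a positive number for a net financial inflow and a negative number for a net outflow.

Goods balance = 4620.4 - 4145.0 = 475.4
Services balance = 164.3
Trade balance (goods + services) = 475.4 + 164.3 = 639.7
Net primary income = -158.1
Net secondary income = -373.0
Current account = 639.7 + (-158.1) + (-373.0) = 108.6
Financial account = -(108.6) = -108.6

-108.6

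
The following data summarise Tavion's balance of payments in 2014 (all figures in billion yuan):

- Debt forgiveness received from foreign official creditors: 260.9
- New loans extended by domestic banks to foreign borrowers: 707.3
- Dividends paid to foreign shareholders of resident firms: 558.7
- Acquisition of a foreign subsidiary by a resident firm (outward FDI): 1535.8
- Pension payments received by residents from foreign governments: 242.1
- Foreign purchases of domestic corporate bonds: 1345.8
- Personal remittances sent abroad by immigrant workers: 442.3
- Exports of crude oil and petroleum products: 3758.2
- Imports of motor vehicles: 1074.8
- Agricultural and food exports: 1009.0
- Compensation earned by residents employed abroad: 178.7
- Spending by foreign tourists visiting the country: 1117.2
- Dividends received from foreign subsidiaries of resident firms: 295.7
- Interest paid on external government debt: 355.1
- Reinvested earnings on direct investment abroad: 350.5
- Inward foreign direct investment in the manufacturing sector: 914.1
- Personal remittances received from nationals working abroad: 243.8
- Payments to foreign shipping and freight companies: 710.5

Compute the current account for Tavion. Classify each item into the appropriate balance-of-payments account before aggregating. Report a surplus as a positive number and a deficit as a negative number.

Goods: -1074.8 + 3758.2 + 1009.0 = 3692.4
Services: -710.5 + 1117.2 = 406.7
Primary income: -355.1 + 178.7 - 558.7 + 350.5 + 295.7 = -88.9
Secondary income: -442.3 + 242.1 + 243.8 = 43.6
Current account = 3692.4 + 406.7 + (-88.9) + 43.6 = 4053.8
(Excluded from the current account — capital account: debt forgiveness received from foreign official creditors 260.9; financial account: new loans extended by domestic banks to foreign borrowers 707.3, acquisition of a foreign subsidiary by a resident firm (outward FDI) 1535.8, foreign purchases of domestic corporate bonds 1345.8, inward foreign direct investment in the manufacturing sector 914.1.)

4053.8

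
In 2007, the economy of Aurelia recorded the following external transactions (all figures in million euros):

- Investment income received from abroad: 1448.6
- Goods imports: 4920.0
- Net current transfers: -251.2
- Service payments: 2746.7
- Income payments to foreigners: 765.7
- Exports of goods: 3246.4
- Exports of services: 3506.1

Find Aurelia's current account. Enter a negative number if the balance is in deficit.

-482.5

Goods balance = 3246.4 - 4920.0 = -1673.6
Services balance = 3506.1 - 2746.7 = 759.4
Trade balance (goods + services) = -1673.6 + 759.4 = -914.2
Net primary income = 1448.6 - 765.7 = 682.9
Net secondary income = -251.2
Current account = -914.2 + 682.9 + (-251.2) = -482.5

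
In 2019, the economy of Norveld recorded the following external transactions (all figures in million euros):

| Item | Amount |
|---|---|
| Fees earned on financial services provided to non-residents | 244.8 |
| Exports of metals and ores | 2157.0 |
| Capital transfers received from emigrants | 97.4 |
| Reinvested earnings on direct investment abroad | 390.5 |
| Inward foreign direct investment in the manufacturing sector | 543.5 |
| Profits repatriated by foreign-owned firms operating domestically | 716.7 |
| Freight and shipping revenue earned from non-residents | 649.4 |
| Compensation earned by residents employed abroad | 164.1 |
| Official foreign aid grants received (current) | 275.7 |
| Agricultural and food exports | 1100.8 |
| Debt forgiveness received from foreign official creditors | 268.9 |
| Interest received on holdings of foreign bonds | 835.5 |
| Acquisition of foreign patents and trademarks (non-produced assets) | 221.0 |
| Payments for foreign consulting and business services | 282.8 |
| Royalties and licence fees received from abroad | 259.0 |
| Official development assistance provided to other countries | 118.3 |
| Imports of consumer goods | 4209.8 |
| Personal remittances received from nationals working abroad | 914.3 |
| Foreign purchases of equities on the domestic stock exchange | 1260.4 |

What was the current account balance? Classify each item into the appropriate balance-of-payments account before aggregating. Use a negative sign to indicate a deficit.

1663.5

Goods: 2157.0 + 1100.8 - 4209.8 = -952.0
Services: -282.8 + 244.8 + 259.0 + 649.4 = 870.4
Primary income: -716.7 + 390.5 + 835.5 + 164.1 = 673.4
Secondary income: 275.7 + 914.3 - 118.3 = 1071.7
Current account = (-952.0) + 870.4 + 673.4 + 1071.7 = 1663.5
(Excluded from the current account — capital account: capital transfers received from emigrants 97.4, debt forgiveness received from foreign official creditors 268.9, acquisition of foreign patents and trademarks (non-produced assets) 221.0; financial account: inward foreign direct investment in the manufacturing sector 543.5, foreign purchases of equities on the domestic stock exchange 1260.4.)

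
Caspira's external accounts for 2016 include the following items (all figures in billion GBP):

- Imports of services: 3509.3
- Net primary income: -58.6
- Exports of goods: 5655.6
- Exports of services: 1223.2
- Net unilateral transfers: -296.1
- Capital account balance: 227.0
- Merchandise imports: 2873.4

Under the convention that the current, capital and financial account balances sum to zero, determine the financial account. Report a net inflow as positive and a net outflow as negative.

-368.4

Goods balance = 5655.6 - 2873.4 = 2782.2
Services balance = 1223.2 - 3509.3 = -2286.1
Trade balance (goods + services) = 2782.2 + (-2286.1) = 496.1
Net primary income = -58.6
Net secondary income = -296.1
Current account = 496.1 + (-58.6) + (-296.1) = 141.4
Financial account = -(141.4 + 227.0) = -368.4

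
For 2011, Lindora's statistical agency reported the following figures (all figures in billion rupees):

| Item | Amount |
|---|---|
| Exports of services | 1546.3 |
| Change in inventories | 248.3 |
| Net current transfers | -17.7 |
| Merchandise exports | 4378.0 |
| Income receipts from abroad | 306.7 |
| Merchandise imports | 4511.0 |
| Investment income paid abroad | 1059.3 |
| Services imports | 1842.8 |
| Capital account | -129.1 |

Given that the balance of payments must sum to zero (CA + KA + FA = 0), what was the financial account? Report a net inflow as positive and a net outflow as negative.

Goods balance = 4378.0 - 4511.0 = -133.0
Services balance = 1546.3 - 1842.8 = -296.5
Trade balance (goods + services) = -133.0 + (-296.5) = -429.5
Net primary income = 306.7 - 1059.3 = -752.6
Net secondary income = -17.7
Current account = -429.5 + (-752.6) + (-17.7) = -1199.8
Financial account = -(-1199.8 + (-129.1)) = 1328.9

1328.9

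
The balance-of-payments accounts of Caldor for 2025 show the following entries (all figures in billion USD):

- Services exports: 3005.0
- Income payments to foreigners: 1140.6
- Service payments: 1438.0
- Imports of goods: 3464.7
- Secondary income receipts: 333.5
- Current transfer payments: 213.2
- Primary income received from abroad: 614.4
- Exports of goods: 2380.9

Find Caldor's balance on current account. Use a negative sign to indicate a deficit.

77.3

Goods balance = 2380.9 - 3464.7 = -1083.8
Services balance = 3005.0 - 1438.0 = 1567.0
Trade balance (goods + services) = -1083.8 + 1567.0 = 483.2
Net primary income = 614.4 - 1140.6 = -526.2
Net secondary income = 333.5 - 213.2 = 120.3
Current account = 483.2 + (-526.2) + 120.3 = 77.3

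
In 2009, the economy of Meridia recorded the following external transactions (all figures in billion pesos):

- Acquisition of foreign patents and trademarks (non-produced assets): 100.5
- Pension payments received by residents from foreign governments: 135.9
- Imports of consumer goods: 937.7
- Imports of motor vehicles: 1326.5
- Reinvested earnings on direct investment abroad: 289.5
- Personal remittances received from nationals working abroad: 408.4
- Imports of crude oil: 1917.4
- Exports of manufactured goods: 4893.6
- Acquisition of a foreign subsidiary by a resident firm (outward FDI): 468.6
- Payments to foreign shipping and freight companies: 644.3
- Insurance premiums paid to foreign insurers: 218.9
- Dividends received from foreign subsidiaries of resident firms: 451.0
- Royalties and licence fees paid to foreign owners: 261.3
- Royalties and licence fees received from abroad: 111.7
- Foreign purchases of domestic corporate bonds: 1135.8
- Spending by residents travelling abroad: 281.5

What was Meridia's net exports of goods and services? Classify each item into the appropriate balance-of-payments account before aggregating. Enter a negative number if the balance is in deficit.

Goods: -1917.4 - 1326.5 - 937.7 + 4893.6 = 712.0
Services: -218.9 + 111.7 - 261.3 - 281.5 - 644.3 = -1294.3
Trade balance = 712.0 + (-1294.3) = -582.3
(Excluded from the trade balance — capital account: acquisition of foreign patents and trademarks (non-produced assets) 100.5; secondary income: pension payments received by residents from foreign governments 135.9, personal remittances received from nationals working abroad 408.4; primary income: reinvested earnings on direct investment abroad 289.5, dividends received from foreign subsidiaries of resident firms 451.0; financial account: acquisition of a foreign subsidiary by a resident firm (outward FDI) 468.6, foreign purchases of domestic corporate bonds 1135.8.)

-582.3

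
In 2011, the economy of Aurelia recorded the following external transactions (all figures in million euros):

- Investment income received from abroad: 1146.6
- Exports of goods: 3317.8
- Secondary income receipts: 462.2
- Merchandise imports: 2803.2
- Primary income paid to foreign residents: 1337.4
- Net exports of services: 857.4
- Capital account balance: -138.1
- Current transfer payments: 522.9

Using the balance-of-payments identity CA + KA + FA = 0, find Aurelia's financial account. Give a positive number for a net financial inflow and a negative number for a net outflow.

-982.4

Goods balance = 3317.8 - 2803.2 = 514.6
Services balance = 857.4
Trade balance (goods + services) = 514.6 + 857.4 = 1372.0
Net primary income = 1146.6 - 1337.4 = -190.8
Net secondary income = 462.2 - 522.9 = -60.7
Current account = 1372.0 + (-190.8) + (-60.7) = 1120.5
Financial account = -(1120.5 + (-138.1)) = -982.4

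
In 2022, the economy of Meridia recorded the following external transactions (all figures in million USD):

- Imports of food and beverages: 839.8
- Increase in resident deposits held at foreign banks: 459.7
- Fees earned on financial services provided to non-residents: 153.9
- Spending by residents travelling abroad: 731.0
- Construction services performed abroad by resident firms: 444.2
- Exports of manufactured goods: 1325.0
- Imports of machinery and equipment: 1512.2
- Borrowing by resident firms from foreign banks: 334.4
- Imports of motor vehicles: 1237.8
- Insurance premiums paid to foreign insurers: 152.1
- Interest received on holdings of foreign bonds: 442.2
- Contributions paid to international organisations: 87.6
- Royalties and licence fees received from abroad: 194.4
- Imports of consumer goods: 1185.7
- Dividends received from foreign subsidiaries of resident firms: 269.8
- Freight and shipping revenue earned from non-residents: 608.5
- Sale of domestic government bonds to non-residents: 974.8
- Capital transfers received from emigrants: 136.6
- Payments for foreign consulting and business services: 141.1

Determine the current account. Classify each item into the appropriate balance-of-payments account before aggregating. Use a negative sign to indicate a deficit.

-2449.3

Goods: -1237.8 - 1512.2 - 1185.7 + 1325.0 - 839.8 = -3450.5
Services: 444.2 - 141.1 - 152.1 + 153.9 + 194.4 - 731.0 + 608.5 = 376.8
Primary income: 269.8 + 442.2 = 712.0
Secondary income: -87.6
Current account = (-3450.5) + 376.8 + 712.0 + (-87.6) = -2449.3
(Excluded from the current account — financial account: increase in resident deposits held at foreign banks 459.7, borrowing by resident firms from foreign banks 334.4, sale of domestic government bonds to non-residents 974.8; capital account: capital transfers received from emigrants 136.6.)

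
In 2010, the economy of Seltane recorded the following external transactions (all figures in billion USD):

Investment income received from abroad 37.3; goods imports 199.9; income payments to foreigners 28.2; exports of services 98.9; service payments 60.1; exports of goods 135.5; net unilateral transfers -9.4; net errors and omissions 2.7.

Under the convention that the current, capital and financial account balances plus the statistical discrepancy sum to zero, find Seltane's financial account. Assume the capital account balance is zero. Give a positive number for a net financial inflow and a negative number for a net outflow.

Goods balance = 135.5 - 199.9 = -64.4
Services balance = 98.9 - 60.1 = 38.8
Trade balance (goods + services) = -64.4 + 38.8 = -25.6
Net primary income = 37.3 - 28.2 = 9.1
Net secondary income = -9.4
Current account = -25.6 + 9.1 + (-9.4) = -25.9
Financial account = -(-25.9 + 2.7) = 23.2

23.2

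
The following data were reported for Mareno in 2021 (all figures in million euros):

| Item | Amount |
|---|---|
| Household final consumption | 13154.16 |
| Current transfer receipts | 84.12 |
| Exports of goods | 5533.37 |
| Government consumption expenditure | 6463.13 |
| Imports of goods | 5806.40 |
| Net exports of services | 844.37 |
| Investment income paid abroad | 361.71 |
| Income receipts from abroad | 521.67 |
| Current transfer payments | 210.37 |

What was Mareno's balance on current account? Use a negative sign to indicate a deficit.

605.05

Goods balance = 5533.37 - 5806.40 = -273.03
Services balance = 844.37
Trade balance (goods + services) = -273.03 + 844.37 = 571.34
Net primary income = 521.67 - 361.71 = 159.96
Net secondary income = 84.12 - 210.37 = -126.25
Current account = 571.34 + 159.96 + (-126.25) = 605.05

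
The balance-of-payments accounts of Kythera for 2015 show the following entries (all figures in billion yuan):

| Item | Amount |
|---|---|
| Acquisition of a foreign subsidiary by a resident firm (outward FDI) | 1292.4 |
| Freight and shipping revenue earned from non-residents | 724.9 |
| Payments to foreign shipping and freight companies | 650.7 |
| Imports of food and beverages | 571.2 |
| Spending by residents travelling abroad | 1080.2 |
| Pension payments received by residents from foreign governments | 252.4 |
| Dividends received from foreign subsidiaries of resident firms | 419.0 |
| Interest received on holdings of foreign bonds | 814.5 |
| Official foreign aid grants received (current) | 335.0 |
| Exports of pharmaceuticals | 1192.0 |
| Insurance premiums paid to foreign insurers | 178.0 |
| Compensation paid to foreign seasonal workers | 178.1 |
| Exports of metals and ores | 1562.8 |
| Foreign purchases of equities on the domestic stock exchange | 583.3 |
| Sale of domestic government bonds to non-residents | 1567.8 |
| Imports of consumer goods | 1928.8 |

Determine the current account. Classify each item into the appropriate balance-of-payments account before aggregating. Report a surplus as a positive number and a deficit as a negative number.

713.6

Goods: 1562.8 + 1192.0 - 571.2 - 1928.8 = 254.8
Services: 724.9 - 650.7 - 1080.2 - 178.0 = -1184.0
Primary income: 419.0 + 814.5 - 178.1 = 1055.4
Secondary income: 252.4 + 335.0 = 587.4
Current account = 254.8 + (-1184.0) + 1055.4 + 587.4 = 713.6
(Excluded from the current account — financial account: acquisition of a foreign subsidiary by a resident firm (outward FDI) 1292.4, foreign purchases of equities on the domestic stock exchange 583.3, sale of domestic government bonds to non-residents 1567.8.)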